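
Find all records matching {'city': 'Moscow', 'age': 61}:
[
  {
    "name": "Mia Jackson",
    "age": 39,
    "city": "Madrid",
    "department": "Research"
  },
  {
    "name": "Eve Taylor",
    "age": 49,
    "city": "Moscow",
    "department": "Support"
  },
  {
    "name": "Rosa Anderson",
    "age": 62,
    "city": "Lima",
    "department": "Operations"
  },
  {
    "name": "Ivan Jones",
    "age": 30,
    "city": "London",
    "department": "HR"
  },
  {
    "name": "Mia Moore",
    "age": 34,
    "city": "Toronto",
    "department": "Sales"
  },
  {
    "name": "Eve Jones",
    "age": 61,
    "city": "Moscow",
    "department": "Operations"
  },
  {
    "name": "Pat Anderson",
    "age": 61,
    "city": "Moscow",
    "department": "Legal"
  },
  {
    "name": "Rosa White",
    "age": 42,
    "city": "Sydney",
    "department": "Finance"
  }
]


Search criteria: {'city': 'Moscow', 'age': 61}

Checking 8 records:
  Mia Jackson: {city: Madrid, age: 39}
  Eve Taylor: {city: Moscow, age: 49}
  Rosa Anderson: {city: Lima, age: 62}
  Ivan Jones: {city: London, age: 30}
  Mia Moore: {city: Toronto, age: 34}
  Eve Jones: {city: Moscow, age: 61} <-- MATCH
  Pat Anderson: {city: Moscow, age: 61} <-- MATCH
  Rosa White: {city: Sydney, age: 42}

Matches: ["Eve Jones", "Pat Anderson"]

["Eve Jones", "Pat Anderson"]


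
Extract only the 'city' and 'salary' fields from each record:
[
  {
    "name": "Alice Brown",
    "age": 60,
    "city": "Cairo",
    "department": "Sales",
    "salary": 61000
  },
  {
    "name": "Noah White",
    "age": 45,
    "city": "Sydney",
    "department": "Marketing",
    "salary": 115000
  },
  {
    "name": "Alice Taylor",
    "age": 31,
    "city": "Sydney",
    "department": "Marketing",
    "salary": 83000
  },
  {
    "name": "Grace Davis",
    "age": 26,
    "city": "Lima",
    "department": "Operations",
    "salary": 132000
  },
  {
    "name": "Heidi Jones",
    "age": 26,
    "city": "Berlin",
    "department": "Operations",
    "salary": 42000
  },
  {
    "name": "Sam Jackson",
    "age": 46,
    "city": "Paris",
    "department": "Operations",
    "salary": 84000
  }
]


Original: 6 records with fields: name, age, city, department, salary
Keep: ['city', 'salary']
Drop: ['name', 'age', 'department']
Result: 6 records, 2 fields each

[
  {
    "city": "Cairo",
    "salary": 61000
  },
  {
    "city": "Sydney",
    "salary": 115000
  },
  {
    "city": "Sydney",
    "salary": 83000
  },
  {
    "city": "Lima",
    "salary": 132000
  },
  {
    "city": "Berlin",
    "salary": 42000
  },
  {
    "city": "Paris",
    "salary": 84000
  }
]


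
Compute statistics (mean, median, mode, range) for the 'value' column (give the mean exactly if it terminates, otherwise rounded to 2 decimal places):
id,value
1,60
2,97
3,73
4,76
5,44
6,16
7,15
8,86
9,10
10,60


Data: [60, 97, 73, 76, 44, 16, 15, 86, 10, 60]
Count: 10
Sum: 537
Mean: 537/10 = 53.7
Sorted: [10, 15, 16, 44, 60, 60, 73, 76, 86, 97]
Median: 60.0
Mode: 60 (2 times)
Range: 97 - 10 = 87
Min: 10, Max: 97

mean=53.7, median=60.0, mode=60, range=87


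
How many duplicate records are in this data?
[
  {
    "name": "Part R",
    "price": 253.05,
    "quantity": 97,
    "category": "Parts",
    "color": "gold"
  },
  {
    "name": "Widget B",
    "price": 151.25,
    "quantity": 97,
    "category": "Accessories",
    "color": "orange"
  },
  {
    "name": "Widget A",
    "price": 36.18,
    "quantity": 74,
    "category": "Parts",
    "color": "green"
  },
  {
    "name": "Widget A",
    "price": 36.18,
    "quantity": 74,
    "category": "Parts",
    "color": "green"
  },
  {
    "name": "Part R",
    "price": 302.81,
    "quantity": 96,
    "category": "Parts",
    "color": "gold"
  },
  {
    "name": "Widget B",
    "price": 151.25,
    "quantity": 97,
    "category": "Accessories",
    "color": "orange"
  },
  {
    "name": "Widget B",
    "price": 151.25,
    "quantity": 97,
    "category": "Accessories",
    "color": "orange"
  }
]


Checking 7 records for duplicates:

  Row 1: Part R ($253.05, qty 97)
  Row 2: Widget B ($151.25, qty 97)
  Row 3: Widget A ($36.18, qty 74)
  Row 4: Widget A ($36.18, qty 74) <-- DUPLICATE
  Row 5: Part R ($302.81, qty 96)
  Row 6: Widget B ($151.25, qty 97) <-- DUPLICATE
  Row 7: Widget B ($151.25, qty 97) <-- DUPLICATE

Duplicates found: 3
Unique records: 4

3 duplicates, 4 unique


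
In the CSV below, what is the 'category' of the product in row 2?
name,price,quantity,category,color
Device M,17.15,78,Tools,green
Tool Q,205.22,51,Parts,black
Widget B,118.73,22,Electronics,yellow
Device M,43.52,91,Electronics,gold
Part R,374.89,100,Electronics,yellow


Query: Row 2 ('Tool Q'), column 'category'
Value: Parts

Parts


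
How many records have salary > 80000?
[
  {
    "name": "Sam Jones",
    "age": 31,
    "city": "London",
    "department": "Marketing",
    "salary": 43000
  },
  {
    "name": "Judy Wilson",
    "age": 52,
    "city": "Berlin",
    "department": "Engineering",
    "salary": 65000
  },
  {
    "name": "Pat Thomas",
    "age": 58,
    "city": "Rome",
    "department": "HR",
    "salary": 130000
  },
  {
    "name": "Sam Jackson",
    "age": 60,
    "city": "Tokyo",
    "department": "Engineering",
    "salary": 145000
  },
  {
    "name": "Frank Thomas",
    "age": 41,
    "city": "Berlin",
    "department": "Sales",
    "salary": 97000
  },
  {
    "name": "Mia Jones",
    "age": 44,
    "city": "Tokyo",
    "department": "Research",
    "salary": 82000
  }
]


Data: 6 records
Condition: salary > 80000

Checking each record:
  Sam Jones: 43000
  Judy Wilson: 65000
  Pat Thomas: 130000 MATCH
  Sam Jackson: 145000 MATCH
  Frank Thomas: 97000 MATCH
  Mia Jones: 82000 MATCH

Count: 4

4


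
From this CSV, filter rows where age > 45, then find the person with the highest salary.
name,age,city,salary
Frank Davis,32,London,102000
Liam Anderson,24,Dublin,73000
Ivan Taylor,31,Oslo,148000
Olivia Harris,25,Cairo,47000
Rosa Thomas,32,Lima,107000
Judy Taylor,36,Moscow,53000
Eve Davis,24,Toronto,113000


Filter: age > 45
Sort by: salary (descending)

Filtered records (0):

No records match the filter.

None


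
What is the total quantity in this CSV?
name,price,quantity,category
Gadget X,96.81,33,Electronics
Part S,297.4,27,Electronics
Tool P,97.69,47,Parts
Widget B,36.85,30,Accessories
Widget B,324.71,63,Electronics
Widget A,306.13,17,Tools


Computing total quantity:
Values: [33, 27, 47, 30, 63, 17]
Sum = 217

217


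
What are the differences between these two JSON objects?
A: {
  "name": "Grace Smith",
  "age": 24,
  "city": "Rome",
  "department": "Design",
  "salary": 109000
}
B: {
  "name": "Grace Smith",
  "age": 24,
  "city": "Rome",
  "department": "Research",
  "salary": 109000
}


Comparing each field (in key order):
  name: same
  age: same
  city: same
  department: DIFFERENT
  salary: same
Differences:
  department: Design -> Research

1 field(s) changed

1 change: department


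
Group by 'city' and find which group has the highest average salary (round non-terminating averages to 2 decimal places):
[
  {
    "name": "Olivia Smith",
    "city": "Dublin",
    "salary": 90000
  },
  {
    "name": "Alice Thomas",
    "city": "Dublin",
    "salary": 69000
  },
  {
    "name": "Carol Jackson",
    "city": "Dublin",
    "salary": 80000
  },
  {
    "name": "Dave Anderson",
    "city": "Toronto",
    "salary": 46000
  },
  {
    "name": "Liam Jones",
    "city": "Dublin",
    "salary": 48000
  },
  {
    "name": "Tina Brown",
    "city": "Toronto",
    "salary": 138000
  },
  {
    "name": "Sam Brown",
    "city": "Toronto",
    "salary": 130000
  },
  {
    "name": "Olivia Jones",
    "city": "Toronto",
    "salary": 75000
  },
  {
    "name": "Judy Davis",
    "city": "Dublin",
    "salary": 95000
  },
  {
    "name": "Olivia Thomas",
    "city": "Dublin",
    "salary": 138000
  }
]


Group by: city

Groups:
  Dublin: 6 people, avg salary = 520000/6 ≈ $86666.67
  Toronto: 4 people, avg salary = 389000/4 = $97250

Highest average salary: Toronto ($97250)

Toronto ($97250)


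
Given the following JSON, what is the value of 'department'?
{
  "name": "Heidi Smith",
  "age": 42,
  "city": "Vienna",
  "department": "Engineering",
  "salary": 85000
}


Looking up field 'department'
Value: Engineering

Engineering


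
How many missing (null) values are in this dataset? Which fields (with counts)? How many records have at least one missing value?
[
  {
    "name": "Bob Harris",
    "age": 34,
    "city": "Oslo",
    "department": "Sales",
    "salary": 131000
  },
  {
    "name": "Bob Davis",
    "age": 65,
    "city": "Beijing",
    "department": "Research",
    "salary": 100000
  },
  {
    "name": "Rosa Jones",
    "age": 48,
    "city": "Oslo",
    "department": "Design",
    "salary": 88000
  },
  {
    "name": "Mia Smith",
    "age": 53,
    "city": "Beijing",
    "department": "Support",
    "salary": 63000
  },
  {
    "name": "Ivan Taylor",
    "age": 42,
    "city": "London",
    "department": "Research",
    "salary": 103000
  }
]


Checking for missing (null) values in 5 records:

  Bob Harris: complete
  Bob Davis: complete
  Rosa Jones: complete
  Mia Smith: complete
  Ivan Taylor: complete

Per field:
  name: 0 missing
  age: 0 missing
  city: 0 missing
  department: 0 missing
  salary: 0 missing

Total missing values: 0
Records with any missing: 0

0 missing values (none); 0 incomplete records


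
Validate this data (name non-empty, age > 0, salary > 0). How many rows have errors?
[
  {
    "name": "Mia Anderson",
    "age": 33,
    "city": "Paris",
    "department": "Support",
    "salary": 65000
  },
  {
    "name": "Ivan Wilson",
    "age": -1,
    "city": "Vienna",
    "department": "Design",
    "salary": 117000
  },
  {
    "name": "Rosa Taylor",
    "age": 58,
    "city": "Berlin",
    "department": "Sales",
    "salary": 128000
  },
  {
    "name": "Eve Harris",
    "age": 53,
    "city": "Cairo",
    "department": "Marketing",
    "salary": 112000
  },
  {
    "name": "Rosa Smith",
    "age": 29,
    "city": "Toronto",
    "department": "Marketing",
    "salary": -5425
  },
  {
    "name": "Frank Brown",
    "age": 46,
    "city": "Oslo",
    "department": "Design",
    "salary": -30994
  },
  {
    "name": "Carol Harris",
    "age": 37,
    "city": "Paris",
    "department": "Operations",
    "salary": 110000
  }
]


Validating 7 records:
Rules: name non-empty, age > 0, salary > 0

  Row 1 (Mia Anderson): OK
  Row 2 (Ivan Wilson): negative age: -1
  Row 3 (Rosa Taylor): OK
  Row 4 (Eve Harris): OK
  Row 5 (Rosa Smith): negative salary: -5425
  Row 6 (Frank Brown): negative salary: -30994
  Row 7 (Carol Harris): OK

Total errors: 3

3 errors


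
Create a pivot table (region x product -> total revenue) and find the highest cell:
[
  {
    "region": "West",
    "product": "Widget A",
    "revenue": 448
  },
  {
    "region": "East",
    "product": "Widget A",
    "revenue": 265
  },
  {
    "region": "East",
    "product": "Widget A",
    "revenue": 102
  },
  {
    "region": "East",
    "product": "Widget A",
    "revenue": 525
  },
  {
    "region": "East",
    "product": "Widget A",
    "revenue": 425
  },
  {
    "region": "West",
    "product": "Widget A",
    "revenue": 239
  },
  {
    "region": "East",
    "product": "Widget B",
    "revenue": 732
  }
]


Pivot: region (rows) x product (columns) -> total revenue

     Widget A      Widget B    
East          1317           732  
West           687             0  

Highest: East / Widget A = $1317

East / Widget A = $1317


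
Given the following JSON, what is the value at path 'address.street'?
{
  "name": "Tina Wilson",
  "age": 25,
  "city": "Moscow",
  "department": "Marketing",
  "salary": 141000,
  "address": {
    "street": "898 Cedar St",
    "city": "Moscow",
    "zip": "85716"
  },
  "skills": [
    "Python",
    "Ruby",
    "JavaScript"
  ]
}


Query: address.street
Path: address -> street
Value: 898 Cedar St

898 Cedar St


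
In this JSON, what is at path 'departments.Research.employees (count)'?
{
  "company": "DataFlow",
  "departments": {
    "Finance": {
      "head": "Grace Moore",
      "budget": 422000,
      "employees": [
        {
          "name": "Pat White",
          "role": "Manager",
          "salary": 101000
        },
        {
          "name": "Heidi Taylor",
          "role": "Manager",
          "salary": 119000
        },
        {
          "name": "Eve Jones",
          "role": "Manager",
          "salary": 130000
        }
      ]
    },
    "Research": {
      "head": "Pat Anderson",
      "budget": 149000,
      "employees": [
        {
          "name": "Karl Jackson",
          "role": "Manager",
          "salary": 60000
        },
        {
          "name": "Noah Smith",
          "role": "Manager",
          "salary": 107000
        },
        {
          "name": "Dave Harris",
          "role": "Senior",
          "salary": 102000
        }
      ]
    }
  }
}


Path: departments.Research.employees (count)

Navigate:
  -> departments
  -> Research
  -> employees (array, length 3)

3


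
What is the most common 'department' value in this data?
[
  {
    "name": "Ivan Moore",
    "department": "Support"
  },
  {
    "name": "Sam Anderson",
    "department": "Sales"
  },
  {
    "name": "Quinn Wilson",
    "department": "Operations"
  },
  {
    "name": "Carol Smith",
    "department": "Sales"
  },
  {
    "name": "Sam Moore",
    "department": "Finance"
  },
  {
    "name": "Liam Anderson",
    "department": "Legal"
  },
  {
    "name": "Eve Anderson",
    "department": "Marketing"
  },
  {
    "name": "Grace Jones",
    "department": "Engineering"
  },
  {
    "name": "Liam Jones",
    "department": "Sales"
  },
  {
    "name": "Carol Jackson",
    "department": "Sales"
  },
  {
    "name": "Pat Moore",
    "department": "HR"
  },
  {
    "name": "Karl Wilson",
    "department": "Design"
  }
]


Counting 'department' values across 12 records:

  Sales: 4 ####
  Support: 1 #
  Operations: 1 #
  Finance: 1 #
  Legal: 1 #
  Marketing: 1 #
  Engineering: 1 #
  HR: 1 #
  Design: 1 #

Most common: Sales (4 times)

Sales (4 times)


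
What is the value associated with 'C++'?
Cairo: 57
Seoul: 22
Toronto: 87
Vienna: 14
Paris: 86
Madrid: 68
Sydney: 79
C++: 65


Looking up key 'C++'
Value: 65

65


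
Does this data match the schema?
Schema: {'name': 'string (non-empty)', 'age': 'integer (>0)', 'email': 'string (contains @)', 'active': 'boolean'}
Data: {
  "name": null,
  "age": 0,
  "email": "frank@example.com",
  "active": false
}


Validating each field against schema:
  name: FAIL (null is not a string)
  age: FAIL (0 is not > 0)
  email: OK (string with @)
  active: OK (boolean)

Result: INVALID (2 errors: name, age)

INVALID (2 errors: name, age)


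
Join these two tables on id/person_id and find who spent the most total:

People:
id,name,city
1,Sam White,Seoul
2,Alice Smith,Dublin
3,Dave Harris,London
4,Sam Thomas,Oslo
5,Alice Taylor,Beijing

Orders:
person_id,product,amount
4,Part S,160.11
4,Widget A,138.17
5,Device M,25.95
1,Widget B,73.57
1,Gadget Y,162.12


Join on: people.id = orders.person_id

Joined rows:
  Sam Thomas (Oslo) bought Part S for $160.11
  Sam Thomas (Oslo) bought Widget A for $138.17
  Alice Taylor (Beijing) bought Device M for $25.95
  Sam White (Seoul) bought Widget B for $73.57
  Sam White (Seoul) bought Gadget Y for $162.12

Total per person:
  Sam Thomas: $298.28
  Sam White: $235.69
  Alice Taylor: $25.95

Top spender: Sam Thomas ($298.28)

Sam Thomas ($298.28)


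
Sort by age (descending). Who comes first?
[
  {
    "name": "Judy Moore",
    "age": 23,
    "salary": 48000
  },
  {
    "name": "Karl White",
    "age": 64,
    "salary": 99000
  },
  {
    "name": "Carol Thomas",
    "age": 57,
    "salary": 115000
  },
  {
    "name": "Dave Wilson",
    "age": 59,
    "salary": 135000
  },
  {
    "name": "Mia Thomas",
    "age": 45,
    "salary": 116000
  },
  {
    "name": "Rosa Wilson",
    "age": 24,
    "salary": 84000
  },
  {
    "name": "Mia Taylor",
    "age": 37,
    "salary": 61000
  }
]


Sort by: age (descending)

Sorted order:
  1. Karl White (age = 64)
  2. Dave Wilson (age = 59)
  3. Carol Thomas (age = 57)
  4. Mia Thomas (age = 45)
  5. Mia Taylor (age = 37)
  6. Rosa Wilson (age = 24)
  7. Judy Moore (age = 23)

First: Karl White

Karl White


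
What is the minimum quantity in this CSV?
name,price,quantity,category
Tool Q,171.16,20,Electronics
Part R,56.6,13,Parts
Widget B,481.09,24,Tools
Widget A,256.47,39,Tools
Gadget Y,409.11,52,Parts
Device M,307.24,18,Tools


Computing minimum quantity:
Values: [20, 13, 24, 39, 52, 18]
Min = 13

13


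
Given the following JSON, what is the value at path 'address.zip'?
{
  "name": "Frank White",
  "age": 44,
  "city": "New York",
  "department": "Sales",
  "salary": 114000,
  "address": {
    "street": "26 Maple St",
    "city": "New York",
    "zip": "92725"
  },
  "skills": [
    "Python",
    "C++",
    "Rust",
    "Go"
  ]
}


Query: address.zip
Path: address -> zip
Value: 92725

92725


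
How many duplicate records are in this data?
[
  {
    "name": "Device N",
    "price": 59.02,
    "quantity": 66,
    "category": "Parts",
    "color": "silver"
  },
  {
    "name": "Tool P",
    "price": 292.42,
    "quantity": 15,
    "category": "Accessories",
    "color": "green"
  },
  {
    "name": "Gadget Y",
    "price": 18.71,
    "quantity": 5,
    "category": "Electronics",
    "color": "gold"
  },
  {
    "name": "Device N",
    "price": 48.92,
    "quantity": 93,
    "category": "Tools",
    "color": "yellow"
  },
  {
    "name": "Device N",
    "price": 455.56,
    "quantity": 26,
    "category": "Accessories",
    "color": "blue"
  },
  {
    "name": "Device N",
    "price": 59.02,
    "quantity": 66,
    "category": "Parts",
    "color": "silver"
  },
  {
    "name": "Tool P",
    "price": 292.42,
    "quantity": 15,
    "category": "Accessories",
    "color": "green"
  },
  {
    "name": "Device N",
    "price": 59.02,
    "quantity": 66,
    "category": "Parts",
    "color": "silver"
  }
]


Checking 8 records for duplicates:

  Row 1: Device N ($59.02, qty 66)
  Row 2: Tool P ($292.42, qty 15)
  Row 3: Gadget Y ($18.71, qty 5)
  Row 4: Device N ($48.92, qty 93)
  Row 5: Device N ($455.56, qty 26)
  Row 6: Device N ($59.02, qty 66) <-- DUPLICATE
  Row 7: Tool P ($292.42, qty 15) <-- DUPLICATE
  Row 8: Device N ($59.02, qty 66) <-- DUPLICATE

Duplicates found: 3
Unique records: 5

3 duplicates, 5 unique


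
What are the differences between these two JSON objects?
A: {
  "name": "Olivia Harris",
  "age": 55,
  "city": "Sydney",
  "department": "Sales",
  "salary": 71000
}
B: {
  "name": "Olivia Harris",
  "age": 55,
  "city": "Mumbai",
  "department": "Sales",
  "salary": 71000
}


Comparing each field (in key order):
  name: same
  age: same
  city: DIFFERENT
  department: same
  salary: same
Differences:
  city: Sydney -> Mumbai

1 field(s) changed

1 change: city


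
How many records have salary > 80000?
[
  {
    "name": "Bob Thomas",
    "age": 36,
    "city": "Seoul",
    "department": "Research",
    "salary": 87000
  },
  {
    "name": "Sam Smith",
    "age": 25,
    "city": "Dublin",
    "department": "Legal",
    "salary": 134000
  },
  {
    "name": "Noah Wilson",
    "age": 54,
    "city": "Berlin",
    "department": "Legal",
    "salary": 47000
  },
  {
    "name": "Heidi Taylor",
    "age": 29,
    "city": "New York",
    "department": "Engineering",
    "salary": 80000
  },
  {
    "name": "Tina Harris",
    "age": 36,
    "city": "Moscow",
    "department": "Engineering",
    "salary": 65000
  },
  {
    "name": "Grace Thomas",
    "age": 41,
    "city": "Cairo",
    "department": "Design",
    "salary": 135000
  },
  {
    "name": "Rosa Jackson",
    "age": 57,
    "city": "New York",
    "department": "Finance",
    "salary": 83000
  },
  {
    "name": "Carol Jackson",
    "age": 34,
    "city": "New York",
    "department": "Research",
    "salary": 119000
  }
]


Data: 8 records
Condition: salary > 80000

Checking each record:
  Bob Thomas: 87000 MATCH
  Sam Smith: 134000 MATCH
  Noah Wilson: 47000
  Heidi Taylor: 80000
  Tina Harris: 65000
  Grace Thomas: 135000 MATCH
  Rosa Jackson: 83000 MATCH
  Carol Jackson: 119000 MATCH

Count: 5

5


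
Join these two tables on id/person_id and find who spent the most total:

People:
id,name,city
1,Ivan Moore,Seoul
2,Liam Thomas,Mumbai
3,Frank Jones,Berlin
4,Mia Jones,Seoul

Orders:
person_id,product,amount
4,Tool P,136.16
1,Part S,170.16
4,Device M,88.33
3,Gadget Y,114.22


Join on: people.id = orders.person_id

Joined rows:
  Mia Jones (Seoul) bought Tool P for $136.16
  Ivan Moore (Seoul) bought Part S for $170.16
  Mia Jones (Seoul) bought Device M for $88.33
  Frank Jones (Berlin) bought Gadget Y for $114.22

Total per person:
  Mia Jones: $224.49
  Ivan Moore: $170.16
  Frank Jones: $114.22

Top spender: Mia Jones ($224.49)

Mia Jones ($224.49)


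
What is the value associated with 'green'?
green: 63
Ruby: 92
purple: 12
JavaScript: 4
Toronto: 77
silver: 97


Looking up key 'green'
Value: 63

63


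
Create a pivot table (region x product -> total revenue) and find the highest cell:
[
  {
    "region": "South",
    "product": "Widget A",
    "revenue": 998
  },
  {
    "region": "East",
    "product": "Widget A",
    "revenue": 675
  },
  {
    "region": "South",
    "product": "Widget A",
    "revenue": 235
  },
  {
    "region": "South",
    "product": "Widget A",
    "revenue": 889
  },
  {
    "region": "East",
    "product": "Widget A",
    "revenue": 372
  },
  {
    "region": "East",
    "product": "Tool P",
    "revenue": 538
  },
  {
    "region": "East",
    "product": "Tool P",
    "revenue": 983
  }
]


Pivot: region (rows) x product (columns) -> total revenue

     Tool P        Widget A    
East          1521          1047  
South            0          2122  

Highest: South / Widget A = $2122

South / Widget A = $2122


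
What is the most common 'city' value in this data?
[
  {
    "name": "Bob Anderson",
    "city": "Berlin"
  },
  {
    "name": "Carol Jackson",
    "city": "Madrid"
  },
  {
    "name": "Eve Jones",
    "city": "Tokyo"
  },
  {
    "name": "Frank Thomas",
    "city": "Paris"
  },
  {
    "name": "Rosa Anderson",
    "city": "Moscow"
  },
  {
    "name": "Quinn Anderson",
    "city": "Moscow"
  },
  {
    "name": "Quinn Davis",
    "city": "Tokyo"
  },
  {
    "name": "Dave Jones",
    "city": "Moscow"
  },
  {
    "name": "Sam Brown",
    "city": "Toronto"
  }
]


Counting 'city' values across 9 records:

  Moscow: 3 ###
  Tokyo: 2 ##
  Berlin: 1 #
  Madrid: 1 #
  Paris: 1 #
  Toronto: 1 #

Most common: Moscow (3 times)

Moscow (3 times)


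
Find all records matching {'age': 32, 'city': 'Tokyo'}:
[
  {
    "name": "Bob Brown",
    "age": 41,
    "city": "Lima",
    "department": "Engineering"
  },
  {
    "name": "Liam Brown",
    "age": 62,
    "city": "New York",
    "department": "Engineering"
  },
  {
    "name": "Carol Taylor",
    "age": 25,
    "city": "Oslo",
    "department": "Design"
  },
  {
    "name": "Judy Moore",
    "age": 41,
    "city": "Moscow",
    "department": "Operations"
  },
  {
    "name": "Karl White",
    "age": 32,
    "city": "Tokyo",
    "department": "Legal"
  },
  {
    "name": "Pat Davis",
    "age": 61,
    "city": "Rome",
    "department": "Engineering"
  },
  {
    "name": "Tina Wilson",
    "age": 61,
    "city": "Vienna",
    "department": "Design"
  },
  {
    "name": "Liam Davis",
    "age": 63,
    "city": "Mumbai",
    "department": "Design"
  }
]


Search criteria: {'age': 32, 'city': 'Tokyo'}

Checking 8 records:
  Bob Brown: {age: 41, city: Lima}
  Liam Brown: {age: 62, city: New York}
  Carol Taylor: {age: 25, city: Oslo}
  Judy Moore: {age: 41, city: Moscow}
  Karl White: {age: 32, city: Tokyo} <-- MATCH
  Pat Davis: {age: 61, city: Rome}
  Tina Wilson: {age: 61, city: Vienna}
  Liam Davis: {age: 63, city: Mumbai}

Matches: ["Karl White"]

["Karl White"]


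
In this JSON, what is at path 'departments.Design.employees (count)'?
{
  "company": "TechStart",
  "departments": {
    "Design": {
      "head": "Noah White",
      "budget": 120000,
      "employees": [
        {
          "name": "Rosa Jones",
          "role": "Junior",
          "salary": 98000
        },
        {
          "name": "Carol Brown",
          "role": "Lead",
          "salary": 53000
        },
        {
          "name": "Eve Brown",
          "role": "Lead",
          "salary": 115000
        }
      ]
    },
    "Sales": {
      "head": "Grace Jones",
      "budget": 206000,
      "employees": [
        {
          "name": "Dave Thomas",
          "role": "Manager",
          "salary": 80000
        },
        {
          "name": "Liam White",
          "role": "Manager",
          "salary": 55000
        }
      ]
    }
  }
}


Path: departments.Design.employees (count)

Navigate:
  -> departments
  -> Design
  -> employees (array, length 3)

3


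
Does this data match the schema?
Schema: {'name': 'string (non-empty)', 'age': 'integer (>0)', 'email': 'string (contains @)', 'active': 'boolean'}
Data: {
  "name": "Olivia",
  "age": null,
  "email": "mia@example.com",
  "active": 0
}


Validating each field against schema:
  name: OK (non-empty string)
  age: FAIL (null is not an integer)
  email: OK (string with @)
  active: FAIL (0 is not a boolean)

Result: INVALID (2 errors: age, active)

INVALID (2 errors: age, active)


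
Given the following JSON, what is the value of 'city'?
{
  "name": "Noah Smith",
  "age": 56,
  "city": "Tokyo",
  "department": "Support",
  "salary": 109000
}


Looking up field 'city'
Value: Tokyo

Tokyo


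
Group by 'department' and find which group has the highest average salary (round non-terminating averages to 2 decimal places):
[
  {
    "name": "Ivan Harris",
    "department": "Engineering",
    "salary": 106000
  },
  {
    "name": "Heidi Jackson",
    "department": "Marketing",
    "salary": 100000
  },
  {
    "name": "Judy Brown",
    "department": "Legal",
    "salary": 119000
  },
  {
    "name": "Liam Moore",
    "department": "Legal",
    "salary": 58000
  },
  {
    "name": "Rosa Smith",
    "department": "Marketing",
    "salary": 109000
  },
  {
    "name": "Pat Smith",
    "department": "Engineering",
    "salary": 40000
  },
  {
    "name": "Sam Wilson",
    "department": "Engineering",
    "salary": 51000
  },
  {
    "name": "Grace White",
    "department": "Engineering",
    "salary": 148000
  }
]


Group by: department

Groups:
  Engineering: 4 people, avg salary = 345000/4 = $86250
  Legal: 2 people, avg salary = 177000/2 = $88500
  Marketing: 2 people, avg salary = 209000/2 = $104500

Highest average salary: Marketing ($104500)

Marketing ($104500)


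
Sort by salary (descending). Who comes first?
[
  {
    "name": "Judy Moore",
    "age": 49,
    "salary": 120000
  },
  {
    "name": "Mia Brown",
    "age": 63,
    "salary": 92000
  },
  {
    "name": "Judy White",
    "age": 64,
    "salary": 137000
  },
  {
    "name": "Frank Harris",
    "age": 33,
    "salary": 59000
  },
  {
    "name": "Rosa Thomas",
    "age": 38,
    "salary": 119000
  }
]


Sort by: salary (descending)

Sorted order:
  1. Judy White (salary = 137000)
  2. Judy Moore (salary = 120000)
  3. Rosa Thomas (salary = 119000)
  4. Mia Brown (salary = 92000)
  5. Frank Harris (salary = 59000)

First: Judy White

Judy White


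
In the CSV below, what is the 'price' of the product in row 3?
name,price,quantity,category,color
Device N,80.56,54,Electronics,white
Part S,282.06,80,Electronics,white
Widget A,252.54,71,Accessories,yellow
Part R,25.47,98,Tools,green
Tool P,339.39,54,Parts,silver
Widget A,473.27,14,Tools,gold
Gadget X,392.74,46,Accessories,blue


Query: Row 3 ('Widget A'), column 'price'
Value: 252.54

252.54


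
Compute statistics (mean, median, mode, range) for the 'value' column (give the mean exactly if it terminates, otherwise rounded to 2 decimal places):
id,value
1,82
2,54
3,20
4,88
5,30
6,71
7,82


Data: [82, 54, 20, 88, 30, 71, 82]
Count: 7
Sum: 427
Mean: 427/7 = 61
Sorted: [20, 30, 54, 71, 82, 82, 88]
Median: 71.0
Mode: 82 (2 times)
Range: 88 - 20 = 68
Min: 20, Max: 88

mean=61, median=71.0, mode=82, range=68


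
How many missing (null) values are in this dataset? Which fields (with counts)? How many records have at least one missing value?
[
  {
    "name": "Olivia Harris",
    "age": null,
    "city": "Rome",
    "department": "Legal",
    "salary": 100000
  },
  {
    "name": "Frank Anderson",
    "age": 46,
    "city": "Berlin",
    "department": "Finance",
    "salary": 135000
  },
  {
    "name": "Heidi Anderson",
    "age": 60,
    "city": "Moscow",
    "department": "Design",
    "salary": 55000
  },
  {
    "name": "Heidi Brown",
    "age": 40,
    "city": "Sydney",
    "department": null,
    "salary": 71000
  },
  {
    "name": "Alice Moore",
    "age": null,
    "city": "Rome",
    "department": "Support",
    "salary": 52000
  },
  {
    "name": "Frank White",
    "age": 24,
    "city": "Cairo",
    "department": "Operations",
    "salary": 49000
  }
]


Checking for missing (null) values in 6 records:

  Olivia Harris: age
  Frank Anderson: complete
  Heidi Anderson: complete
  Heidi Brown: department
  Alice Moore: age
  Frank White: complete

Per field:
  name: 0 missing
  age: 2 missing
  city: 0 missing
  department: 1 missing
  salary: 0 missing

Total missing values: 3
Records with any missing: 3

3 missing values (age: 2, department: 1); 3 incomplete records


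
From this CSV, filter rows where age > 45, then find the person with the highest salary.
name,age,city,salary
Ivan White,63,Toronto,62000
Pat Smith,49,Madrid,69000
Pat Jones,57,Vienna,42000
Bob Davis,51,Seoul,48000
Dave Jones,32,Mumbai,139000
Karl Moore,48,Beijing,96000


Filter: age > 45
Sort by: salary (descending)

Filtered records (5):
  Karl Moore, age 48, salary $96000
  Pat Smith, age 49, salary $69000
  Ivan White, age 63, salary $62000
  Bob Davis, age 51, salary $48000
  Pat Jones, age 57, salary $42000

Highest salary: Karl Moore ($96000)

Karl Moore


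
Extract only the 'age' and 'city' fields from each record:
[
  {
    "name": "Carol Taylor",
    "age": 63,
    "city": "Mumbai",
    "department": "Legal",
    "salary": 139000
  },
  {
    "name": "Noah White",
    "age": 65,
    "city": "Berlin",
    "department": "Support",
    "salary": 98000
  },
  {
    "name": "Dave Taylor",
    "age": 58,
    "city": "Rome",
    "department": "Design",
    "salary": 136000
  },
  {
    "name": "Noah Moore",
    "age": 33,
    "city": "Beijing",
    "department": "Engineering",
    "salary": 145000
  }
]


Original: 4 records with fields: name, age, city, department, salary
Keep: ['age', 'city']
Drop: ['name', 'department', 'salary']
Result: 4 records, 2 fields each

[
  {
    "age": 63,
    "city": "Mumbai"
  },
  {
    "age": 65,
    "city": "Berlin"
  },
  {
    "age": 58,
    "city": "Rome"
  },
  {
    "age": 33,
    "city": "Beijing"
  }
]


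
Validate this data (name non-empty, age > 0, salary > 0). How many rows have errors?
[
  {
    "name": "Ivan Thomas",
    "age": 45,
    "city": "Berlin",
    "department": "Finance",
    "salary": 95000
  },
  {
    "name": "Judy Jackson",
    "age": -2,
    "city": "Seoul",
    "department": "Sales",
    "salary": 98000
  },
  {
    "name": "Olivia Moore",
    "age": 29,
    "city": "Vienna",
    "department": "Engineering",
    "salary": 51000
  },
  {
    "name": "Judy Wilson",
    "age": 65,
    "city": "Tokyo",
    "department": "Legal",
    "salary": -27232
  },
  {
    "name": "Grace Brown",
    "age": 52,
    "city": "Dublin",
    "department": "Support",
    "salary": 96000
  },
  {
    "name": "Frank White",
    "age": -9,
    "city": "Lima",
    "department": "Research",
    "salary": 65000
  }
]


Validating 6 records:
Rules: name non-empty, age > 0, salary > 0

  Row 1 (Ivan Thomas): OK
  Row 2 (Judy Jackson): negative age: -2
  Row 3 (Olivia Moore): OK
  Row 4 (Judy Wilson): negative salary: -27232
  Row 5 (Grace Brown): OK
  Row 6 (Frank White): negative age: -9

Total errors: 3

3 errors


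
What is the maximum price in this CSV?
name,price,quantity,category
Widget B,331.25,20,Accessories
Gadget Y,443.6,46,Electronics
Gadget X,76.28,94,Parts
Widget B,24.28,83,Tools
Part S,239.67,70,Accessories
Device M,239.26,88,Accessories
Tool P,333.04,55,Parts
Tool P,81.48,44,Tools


Computing maximum price:
Values: [331.25, 443.6, 76.28, 24.28, 239.67, 239.26, 333.04, 81.48]
Max = 443.6

443.6


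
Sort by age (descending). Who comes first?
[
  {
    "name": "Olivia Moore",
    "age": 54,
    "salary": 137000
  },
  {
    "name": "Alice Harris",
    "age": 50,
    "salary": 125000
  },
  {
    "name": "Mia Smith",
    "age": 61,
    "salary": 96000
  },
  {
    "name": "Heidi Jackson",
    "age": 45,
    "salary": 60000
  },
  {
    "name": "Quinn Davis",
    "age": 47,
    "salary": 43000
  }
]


Sort by: age (descending)

Sorted order:
  1. Mia Smith (age = 61)
  2. Olivia Moore (age = 54)
  3. Alice Harris (age = 50)
  4. Quinn Davis (age = 47)
  5. Heidi Jackson (age = 45)

First: Mia Smith

Mia Smith


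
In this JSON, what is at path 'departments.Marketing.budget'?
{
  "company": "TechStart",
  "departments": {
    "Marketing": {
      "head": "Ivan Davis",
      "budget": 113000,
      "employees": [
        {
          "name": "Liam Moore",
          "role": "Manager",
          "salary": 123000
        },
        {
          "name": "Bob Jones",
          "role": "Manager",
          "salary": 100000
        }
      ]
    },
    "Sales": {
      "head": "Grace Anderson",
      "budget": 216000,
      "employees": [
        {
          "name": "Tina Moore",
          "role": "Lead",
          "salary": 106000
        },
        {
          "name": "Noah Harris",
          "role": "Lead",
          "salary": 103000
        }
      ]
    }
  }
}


Path: departments.Marketing.budget

Navigate:
  -> departments
  -> Marketing
  -> budget = 113000

113000


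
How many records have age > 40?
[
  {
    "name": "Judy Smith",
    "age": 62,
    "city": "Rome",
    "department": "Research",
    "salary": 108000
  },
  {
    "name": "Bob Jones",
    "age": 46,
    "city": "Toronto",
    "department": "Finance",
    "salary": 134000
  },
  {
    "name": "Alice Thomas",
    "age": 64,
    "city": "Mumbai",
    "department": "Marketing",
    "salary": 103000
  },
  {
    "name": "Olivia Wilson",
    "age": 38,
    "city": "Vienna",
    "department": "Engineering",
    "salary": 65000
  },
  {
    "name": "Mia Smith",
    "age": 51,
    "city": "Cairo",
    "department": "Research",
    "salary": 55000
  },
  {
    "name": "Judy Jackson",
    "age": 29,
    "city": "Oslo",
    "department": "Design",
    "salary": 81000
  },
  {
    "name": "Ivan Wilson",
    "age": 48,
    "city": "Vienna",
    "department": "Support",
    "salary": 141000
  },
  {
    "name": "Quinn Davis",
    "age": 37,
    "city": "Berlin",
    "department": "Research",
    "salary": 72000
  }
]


Data: 8 records
Condition: age > 40

Checking each record:
  Judy Smith: 62 MATCH
  Bob Jones: 46 MATCH
  Alice Thomas: 64 MATCH
  Olivia Wilson: 38
  Mia Smith: 51 MATCH
  Judy Jackson: 29
  Ivan Wilson: 48 MATCH
  Quinn Davis: 37

Count: 5

5


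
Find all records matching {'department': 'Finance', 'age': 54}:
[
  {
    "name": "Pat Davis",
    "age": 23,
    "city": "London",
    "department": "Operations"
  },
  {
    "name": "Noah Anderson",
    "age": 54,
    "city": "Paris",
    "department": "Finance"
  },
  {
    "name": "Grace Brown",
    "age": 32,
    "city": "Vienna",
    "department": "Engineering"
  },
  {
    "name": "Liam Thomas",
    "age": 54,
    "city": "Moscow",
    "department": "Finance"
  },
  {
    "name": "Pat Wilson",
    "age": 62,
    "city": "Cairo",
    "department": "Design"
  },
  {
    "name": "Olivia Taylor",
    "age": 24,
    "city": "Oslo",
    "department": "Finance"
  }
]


Search criteria: {'department': 'Finance', 'age': 54}

Checking 6 records:
  Pat Davis: {department: Operations, age: 23}
  Noah Anderson: {department: Finance, age: 54} <-- MATCH
  Grace Brown: {department: Engineering, age: 32}
  Liam Thomas: {department: Finance, age: 54} <-- MATCH
  Pat Wilson: {department: Design, age: 62}
  Olivia Taylor: {department: Finance, age: 24}

Matches: ["Noah Anderson", "Liam Thomas"]

["Noah Anderson", "Liam Thomas"]


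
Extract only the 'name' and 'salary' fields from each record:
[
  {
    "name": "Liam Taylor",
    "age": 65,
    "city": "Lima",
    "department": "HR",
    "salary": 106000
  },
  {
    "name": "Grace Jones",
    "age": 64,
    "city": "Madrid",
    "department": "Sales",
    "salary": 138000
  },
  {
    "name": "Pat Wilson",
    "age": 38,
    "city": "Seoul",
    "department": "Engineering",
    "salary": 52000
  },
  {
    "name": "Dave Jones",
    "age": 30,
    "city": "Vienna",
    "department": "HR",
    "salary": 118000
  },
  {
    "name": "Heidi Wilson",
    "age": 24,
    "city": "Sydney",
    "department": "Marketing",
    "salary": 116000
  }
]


Original: 5 records with fields: name, age, city, department, salary
Keep: ['name', 'salary']
Drop: ['age', 'city', 'department']
Result: 5 records, 2 fields each

[
  {
    "name": "Liam Taylor",
    "salary": 106000
  },
  {
    "name": "Grace Jones",
    "salary": 138000
  },
  {
    "name": "Pat Wilson",
    "salary": 52000
  },
  {
    "name": "Dave Jones",
    "salary": 118000
  },
  {
    "name": "Heidi Wilson",
    "salary": 116000
  }
]


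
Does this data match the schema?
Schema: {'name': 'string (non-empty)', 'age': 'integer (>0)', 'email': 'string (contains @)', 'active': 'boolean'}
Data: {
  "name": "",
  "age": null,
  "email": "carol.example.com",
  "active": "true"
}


Validating each field against schema:
  name: FAIL ("" is an empty string)
  age: FAIL (null is not an integer)
  email: FAIL ("carol.example.com" does not contain @)
  active: FAIL ("true" is not a boolean)

Result: INVALID (4 errors: name, age, email, active)

INVALID (4 errors: name, age, email, active)


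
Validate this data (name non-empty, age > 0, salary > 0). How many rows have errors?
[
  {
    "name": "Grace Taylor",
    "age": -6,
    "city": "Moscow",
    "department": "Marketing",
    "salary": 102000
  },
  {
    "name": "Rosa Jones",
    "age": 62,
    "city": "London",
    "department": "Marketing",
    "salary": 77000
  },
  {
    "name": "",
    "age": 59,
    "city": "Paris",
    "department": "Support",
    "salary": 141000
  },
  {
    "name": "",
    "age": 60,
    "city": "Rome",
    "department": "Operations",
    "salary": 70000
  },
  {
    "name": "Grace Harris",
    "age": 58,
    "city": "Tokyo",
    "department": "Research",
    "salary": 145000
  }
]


Validating 5 records:
Rules: name non-empty, age > 0, salary > 0

  Row 1 (Grace Taylor): negative age: -6
  Row 2 (Rosa Jones): OK
  Row 3 (???): empty name
  Row 4 (???): empty name
  Row 5 (Grace Harris): OK

Total errors: 3

3 errors


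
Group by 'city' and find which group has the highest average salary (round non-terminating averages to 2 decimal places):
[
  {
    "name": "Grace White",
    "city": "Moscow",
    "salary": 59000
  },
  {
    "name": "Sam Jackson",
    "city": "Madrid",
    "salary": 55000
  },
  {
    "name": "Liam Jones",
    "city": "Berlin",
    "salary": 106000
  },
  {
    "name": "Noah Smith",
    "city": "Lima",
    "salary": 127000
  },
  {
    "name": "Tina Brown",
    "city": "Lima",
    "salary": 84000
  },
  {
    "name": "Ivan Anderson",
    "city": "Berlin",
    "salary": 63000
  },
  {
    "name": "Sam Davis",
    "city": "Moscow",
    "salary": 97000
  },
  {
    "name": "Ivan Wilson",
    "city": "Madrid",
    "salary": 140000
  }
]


Group by: city

Groups:
  Berlin: 2 people, avg salary = 169000/2 = $84500
  Lima: 2 people, avg salary = 211000/2 = $105500
  Madrid: 2 people, avg salary = 195000/2 = $97500
  Moscow: 2 people, avg salary = 156000/2 = $78000

Highest average salary: Lima ($105500)

Lima ($105500)


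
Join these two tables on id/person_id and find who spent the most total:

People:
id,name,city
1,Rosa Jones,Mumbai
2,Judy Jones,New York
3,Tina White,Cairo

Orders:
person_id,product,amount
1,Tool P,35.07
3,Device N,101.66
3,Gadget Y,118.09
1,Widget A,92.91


Join on: people.id = orders.person_id

Joined rows:
  Rosa Jones (Mumbai) bought Tool P for $35.07
  Tina White (Cairo) bought Device N for $101.66
  Tina White (Cairo) bought Gadget Y for $118.09
  Rosa Jones (Mumbai) bought Widget A for $92.91

Total per person:
  Tina White: $219.75
  Rosa Jones: $127.98

Top spender: Tina White ($219.75)

Tina White ($219.75)
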